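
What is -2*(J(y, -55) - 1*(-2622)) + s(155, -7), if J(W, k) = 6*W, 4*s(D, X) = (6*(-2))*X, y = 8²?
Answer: -5991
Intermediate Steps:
y = 64
s(D, X) = -3*X (s(D, X) = ((6*(-2))*X)/4 = (-12*X)/4 = -3*X)
-2*(J(y, -55) - 1*(-2622)) + s(155, -7) = -2*(6*64 - 1*(-2622)) - 3*(-7) = -2*(384 + 2622) + 21 = -2*3006 + 21 = -6012 + 21 = -5991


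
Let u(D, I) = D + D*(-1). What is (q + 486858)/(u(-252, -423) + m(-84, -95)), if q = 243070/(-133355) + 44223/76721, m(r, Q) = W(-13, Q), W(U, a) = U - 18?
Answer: -996218845911617/63432999521 ≈ -15705.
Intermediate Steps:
W(U, a) = -18 + U
u(D, I) = 0 (u(D, I) = D - D = 0)
m(r, Q) = -31 (m(r, Q) = -18 - 13 = -31)
q = -2550243061/2046225791 (q = 243070*(-1/133355) + 44223*(1/76721) = -48614/26671 + 44223/76721 = -2550243061/2046225791 ≈ -1.2463)
(q + 486858)/(u(-252, -423) + m(-84, -95)) = (-2550243061/2046225791 + 486858)/(0 - 31) = (996218845911617/2046225791)/(-31) = (996218845911617/2046225791)*(-1/31) = -996218845911617/63432999521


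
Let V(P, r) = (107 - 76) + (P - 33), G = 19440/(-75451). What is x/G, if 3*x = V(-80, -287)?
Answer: 3093491/29160 ≈ 106.09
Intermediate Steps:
G = -19440/75451 (G = 19440*(-1/75451) = -19440/75451 ≈ -0.25765)
V(P, r) = -2 + P (V(P, r) = 31 + (-33 + P) = -2 + P)
x = -82/3 (x = (-2 - 80)/3 = (1/3)*(-82) = -82/3 ≈ -27.333)
x/G = -82/(3*(-19440/75451)) = -82/3*(-75451/19440) = 3093491/29160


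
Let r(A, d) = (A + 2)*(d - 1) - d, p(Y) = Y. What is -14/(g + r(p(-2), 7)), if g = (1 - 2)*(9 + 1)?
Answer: 14/17 ≈ 0.82353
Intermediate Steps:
r(A, d) = -d + (-1 + d)*(2 + A) (r(A, d) = (2 + A)*(-1 + d) - d = (-1 + d)*(2 + A) - d = -d + (-1 + d)*(2 + A))
g = -10 (g = -1*10 = -10)
-14/(g + r(p(-2), 7)) = -14/(-10 + (-2 + 7 - 1*(-2) - 2*7)) = -14/(-10 + (-2 + 7 + 2 - 14)) = -14/(-10 - 7) = -14/(-17) = -1/17*(-14) = 14/17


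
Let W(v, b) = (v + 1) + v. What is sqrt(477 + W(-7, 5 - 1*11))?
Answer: 4*sqrt(29) ≈ 21.541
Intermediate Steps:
W(v, b) = 1 + 2*v (W(v, b) = (1 + v) + v = 1 + 2*v)
sqrt(477 + W(-7, 5 - 1*11)) = sqrt(477 + (1 + 2*(-7))) = sqrt(477 + (1 - 14)) = sqrt(477 - 13) = sqrt(464) = 4*sqrt(29)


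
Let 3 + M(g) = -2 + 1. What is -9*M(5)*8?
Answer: 288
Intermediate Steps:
M(g) = -4 (M(g) = -3 + (-2 + 1) = -3 - 1 = -4)
-9*M(5)*8 = -9*(-4)*8 = 36*8 = 288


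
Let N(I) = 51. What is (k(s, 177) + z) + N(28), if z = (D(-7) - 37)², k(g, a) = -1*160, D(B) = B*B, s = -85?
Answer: 35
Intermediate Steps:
D(B) = B²
k(g, a) = -160
z = 144 (z = ((-7)² - 37)² = (49 - 37)² = 12² = 144)
(k(s, 177) + z) + N(28) = (-160 + 144) + 51 = -16 + 51 = 35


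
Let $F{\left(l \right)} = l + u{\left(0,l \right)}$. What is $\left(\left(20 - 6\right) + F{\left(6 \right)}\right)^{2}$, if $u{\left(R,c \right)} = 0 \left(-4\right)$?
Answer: $400$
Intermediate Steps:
$u{\left(R,c \right)} = 0$
$F{\left(l \right)} = l$ ($F{\left(l \right)} = l + 0 = l$)
$\left(\left(20 - 6\right) + F{\left(6 \right)}\right)^{2} = \left(\left(20 - 6\right) + 6\right)^{2} = \left(14 + 6\right)^{2} = 20^{2} = 400$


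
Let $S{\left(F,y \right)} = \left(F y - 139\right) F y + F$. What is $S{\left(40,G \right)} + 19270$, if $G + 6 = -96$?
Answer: $17232830$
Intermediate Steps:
$G = -102$ ($G = -6 - 96 = -102$)
$S{\left(F,y \right)} = F + F y \left(-139 + F y\right)$ ($S{\left(F,y \right)} = \left(-139 + F y\right) F y + F = F \left(-139 + F y\right) y + F = F y \left(-139 + F y\right) + F = F + F y \left(-139 + F y\right)$)
$S{\left(40,G \right)} + 19270 = 40 \left(1 - -14178 + 40 \left(-102\right)^{2}\right) + 19270 = 40 \left(1 + 14178 + 40 \cdot 10404\right) + 19270 = 40 \left(1 + 14178 + 416160\right) + 19270 = 40 \cdot 430339 + 19270 = 17213560 + 19270 = 17232830$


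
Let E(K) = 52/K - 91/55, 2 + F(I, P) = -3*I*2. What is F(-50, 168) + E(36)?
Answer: 147406/495 ≈ 297.79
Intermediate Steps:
F(I, P) = -2 - 6*I (F(I, P) = -2 - 3*I*2 = -2 - 6*I)
E(K) = -91/55 + 52/K (E(K) = 52/K - 91*1/55 = 52/K - 91/55 = -91/55 + 52/K)
F(-50, 168) + E(36) = (-2 - 6*(-50)) + (-91/55 + 52/36) = (-2 + 300) + (-91/55 + 52*(1/36)) = 298 + (-91/55 + 13/9) = 298 - 104/495 = 147406/495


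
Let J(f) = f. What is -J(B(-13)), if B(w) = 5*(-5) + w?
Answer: 38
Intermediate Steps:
B(w) = -25 + w
-J(B(-13)) = -(-25 - 13) = -1*(-38) = 38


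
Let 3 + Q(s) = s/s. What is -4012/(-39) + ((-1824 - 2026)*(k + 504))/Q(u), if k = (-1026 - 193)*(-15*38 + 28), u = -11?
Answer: 49639744162/39 ≈ 1.2728e+9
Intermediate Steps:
Q(s) = -2 (Q(s) = -3 + s/s = -3 + 1 = -2)
k = 660698 (k = -1219*(-570 + 28) = -1219*(-542) = 660698)
-4012/(-39) + ((-1824 - 2026)*(k + 504))/Q(u) = -4012/(-39) + ((-1824 - 2026)*(660698 + 504))/(-2) = -4012*(-1/39) - 3850*661202*(-1/2) = 4012/39 - 2545627700*(-1/2) = 4012/39 + 1272813850 = 49639744162/39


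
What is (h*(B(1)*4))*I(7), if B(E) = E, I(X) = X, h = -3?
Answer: -84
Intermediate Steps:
(h*(B(1)*4))*I(7) = -3*4*7 = -12*7 = -84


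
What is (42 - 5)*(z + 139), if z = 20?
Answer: 5883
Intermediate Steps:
(42 - 5)*(z + 139) = (42 - 5)*(20 + 139) = 37*159 = 5883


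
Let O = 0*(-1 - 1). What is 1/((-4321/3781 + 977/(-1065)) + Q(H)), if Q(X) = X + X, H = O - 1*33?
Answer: -4026765/274062392 ≈ -0.014693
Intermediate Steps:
O = 0 (O = 0*(-2) = 0)
H = -33 (H = 0 - 1*33 = 0 - 33 = -33)
Q(X) = 2*X
1/((-4321/3781 + 977/(-1065)) + Q(H)) = 1/((-4321/3781 + 977/(-1065)) + 2*(-33)) = 1/((-4321*1/3781 + 977*(-1/1065)) - 66) = 1/((-4321/3781 - 977/1065) - 66) = 1/(-8295902/4026765 - 66) = 1/(-274062392/4026765) = -4026765/274062392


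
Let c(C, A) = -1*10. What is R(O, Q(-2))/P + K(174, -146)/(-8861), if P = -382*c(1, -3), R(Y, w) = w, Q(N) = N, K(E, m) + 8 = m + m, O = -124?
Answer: 564139/16924510 ≈ 0.033333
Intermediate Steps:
K(E, m) = -8 + 2*m (K(E, m) = -8 + (m + m) = -8 + 2*m)
c(C, A) = -10
P = 3820 (P = -382*(-10) = 3820)
R(O, Q(-2))/P + K(174, -146)/(-8861) = -2/3820 + (-8 + 2*(-146))/(-8861) = -2*1/3820 + (-8 - 292)*(-1/8861) = -1/1910 - 300*(-1/8861) = -1/1910 + 300/8861 = 564139/16924510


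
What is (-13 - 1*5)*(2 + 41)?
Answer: -774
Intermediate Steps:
(-13 - 1*5)*(2 + 41) = (-13 - 5)*43 = -18*43 = -774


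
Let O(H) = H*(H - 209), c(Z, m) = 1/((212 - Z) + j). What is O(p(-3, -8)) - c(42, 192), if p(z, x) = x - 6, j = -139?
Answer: 96781/31 ≈ 3122.0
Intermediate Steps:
c(Z, m) = 1/(73 - Z) (c(Z, m) = 1/((212 - Z) - 139) = 1/(73 - Z))
p(z, x) = -6 + x
O(H) = H*(-209 + H)
O(p(-3, -8)) - c(42, 192) = (-6 - 8)*(-209 + (-6 - 8)) - (-1)/(-73 + 42) = -14*(-209 - 14) - (-1)/(-31) = -14*(-223) - (-1)*(-1)/31 = 3122 - 1*1/31 = 3122 - 1/31 = 96781/31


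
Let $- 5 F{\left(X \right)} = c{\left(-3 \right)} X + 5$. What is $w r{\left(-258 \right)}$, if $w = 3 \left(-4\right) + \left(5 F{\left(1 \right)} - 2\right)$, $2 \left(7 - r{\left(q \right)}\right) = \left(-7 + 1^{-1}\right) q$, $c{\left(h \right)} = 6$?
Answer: $19175$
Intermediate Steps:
$F{\left(X \right)} = -1 - \frac{6 X}{5}$ ($F{\left(X \right)} = - \frac{6 X + 5}{5} = - \frac{5 + 6 X}{5} = -1 - \frac{6 X}{5}$)
$r{\left(q \right)} = 7 + 3 q$ ($r{\left(q \right)} = 7 - \frac{\left(-7 + 1^{-1}\right) q}{2} = 7 - \frac{\left(-7 + 1\right) q}{2} = 7 - \frac{\left(-6\right) q}{2} = 7 + 3 q$)
$w = -25$ ($w = 3 \left(-4\right) + \left(5 \left(-1 - \frac{6}{5}\right) - 2\right) = -12 + \left(5 \left(-1 - \frac{6}{5}\right) - 2\right) = -12 + \left(5 \left(- \frac{11}{5}\right) - 2\right) = -12 - 13 = -25$)
$w r{\left(-258 \right)} = - 25 \left(7 + 3 \left(-258\right)\right) = - 25 \left(7 - 774\right) = \left(-25\right) \left(-767\right) = 19175$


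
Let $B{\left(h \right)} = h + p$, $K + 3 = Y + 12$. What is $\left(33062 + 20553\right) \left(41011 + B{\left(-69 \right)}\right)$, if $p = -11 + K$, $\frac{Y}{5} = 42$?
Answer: $2206257250$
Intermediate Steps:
$Y = 210$ ($Y = 5 \cdot 42 = 210$)
$K = 219$ ($K = -3 + \left(210 + 12\right) = -3 + 222 = 219$)
$p = 208$ ($p = -11 + 219 = 208$)
$B{\left(h \right)} = 208 + h$ ($B{\left(h \right)} = h + 208 = 208 + h$)
$\left(33062 + 20553\right) \left(41011 + B{\left(-69 \right)}\right) = \left(33062 + 20553\right) \left(41011 + \left(208 - 69\right)\right) = 53615 \left(41011 + 139\right) = 53615 \cdot 41150 = 2206257250$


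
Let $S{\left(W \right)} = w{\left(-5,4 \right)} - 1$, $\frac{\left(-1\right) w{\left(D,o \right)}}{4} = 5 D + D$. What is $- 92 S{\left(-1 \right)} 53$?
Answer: $-580244$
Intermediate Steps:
$w{\left(D,o \right)} = - 24 D$ ($w{\left(D,o \right)} = - 4 \left(5 D + D\right) = - 4 \cdot 6 D = - 24 D$)
$S{\left(W \right)} = 119$ ($S{\left(W \right)} = \left(-24\right) \left(-5\right) - 1 = 120 - 1 = 119$)
$- 92 S{\left(-1 \right)} 53 = \left(-92\right) 119 \cdot 53 = \left(-10948\right) 53 = -580244$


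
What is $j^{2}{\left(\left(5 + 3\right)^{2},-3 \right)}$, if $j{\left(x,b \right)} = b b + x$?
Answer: $5329$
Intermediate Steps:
$j{\left(x,b \right)} = x + b^{2}$ ($j{\left(x,b \right)} = b^{2} + x = x + b^{2}$)
$j^{2}{\left(\left(5 + 3\right)^{2},-3 \right)} = \left(\left(5 + 3\right)^{2} + \left(-3\right)^{2}\right)^{2} = \left(8^{2} + 9\right)^{2} = \left(64 + 9\right)^{2} = 73^{2} = 5329$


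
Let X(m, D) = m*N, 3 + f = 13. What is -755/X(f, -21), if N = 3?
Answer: -151/6 ≈ -25.167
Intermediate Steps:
f = 10 (f = -3 + 13 = 10)
X(m, D) = 3*m (X(m, D) = m*3 = 3*m)
-755/X(f, -21) = -755/(3*10) = -755/30 = -755*1/30 = -151/6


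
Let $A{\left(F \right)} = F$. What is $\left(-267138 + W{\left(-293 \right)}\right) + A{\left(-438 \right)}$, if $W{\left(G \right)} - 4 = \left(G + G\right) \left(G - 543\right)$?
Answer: $222324$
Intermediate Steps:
$W{\left(G \right)} = 4 + 2 G \left(-543 + G\right)$ ($W{\left(G \right)} = 4 + \left(G + G\right) \left(G - 543\right) = 4 + 2 G \left(-543 + G\right)$)
$\left(-267138 + W{\left(-293 \right)}\right) + A{\left(-438 \right)} = \left(-267138 + \left(4 - -318198 + 2 \left(-293\right)^{2}\right)\right) - 438 = \left(-267138 + \left(4 + 318198 + 2 \cdot 85849\right)\right) - 438 = \left(-267138 + \left(4 + 318198 + 171698\right)\right) - 438 = \left(-267138 + 489900\right) - 438 = 222762 - 438 = 222324$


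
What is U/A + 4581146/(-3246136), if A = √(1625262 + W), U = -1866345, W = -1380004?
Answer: -2290573/1623068 - 143565*√245258/18866 ≈ -3770.0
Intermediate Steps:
A = √245258 (A = √(1625262 - 1380004) = √245258 ≈ 495.24)
U/A + 4581146/(-3246136) = -1866345*√245258/245258 + 4581146/(-3246136) = -143565*√245258/18866 + 4581146*(-1/3246136) = -143565*√245258/18866 - 2290573/1623068 = -2290573/1623068 - 143565*√245258/18866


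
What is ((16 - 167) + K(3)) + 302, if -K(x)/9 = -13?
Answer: 268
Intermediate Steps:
K(x) = 117 (K(x) = -9*(-13) = 117)
((16 - 167) + K(3)) + 302 = ((16 - 167) + 117) + 302 = (-151 + 117) + 302 = -34 + 302 = 268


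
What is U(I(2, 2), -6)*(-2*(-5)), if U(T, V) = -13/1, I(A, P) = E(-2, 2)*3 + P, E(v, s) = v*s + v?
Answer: -130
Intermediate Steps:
E(v, s) = v + s*v (E(v, s) = s*v + v = v + s*v)
I(A, P) = -18 + P (I(A, P) = -2*(1 + 2)*3 + P = -2*3*3 + P = -6*3 + P = -18 + P)
U(T, V) = -13 (U(T, V) = -13*1 = -13)
U(I(2, 2), -6)*(-2*(-5)) = -(-26)*(-5) = -13*10 = -130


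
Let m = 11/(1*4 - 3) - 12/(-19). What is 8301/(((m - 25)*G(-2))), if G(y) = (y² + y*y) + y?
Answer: -52573/508 ≈ -103.49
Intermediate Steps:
G(y) = y + 2*y² (G(y) = (y² + y²) + y = 2*y² + y = y + 2*y²)
m = 221/19 (m = 11/(4 - 3) - 12*(-1/19) = 11/1 + 12/19 = 11*1 + 12/19 = 11 + 12/19 = 221/19 ≈ 11.632)
8301/(((m - 25)*G(-2))) = 8301/(((221/19 - 25)*(-2*(1 + 2*(-2))))) = 8301/((-(-508)*(1 - 4)/19)) = 8301/((-(-508)*(-3)/19)) = 8301/((-254/19*6)) = 8301/(-1524/19) = 8301*(-19/1524) = -52573/508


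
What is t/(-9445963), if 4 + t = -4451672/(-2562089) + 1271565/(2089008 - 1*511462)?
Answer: 5886672958179/38178818446358541022 ≈ 1.5419e-7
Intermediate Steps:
t = -5886672958179/4041813253594 (t = -4 + (-4451672/(-2562089) + 1271565/(2089008 - 1*511462)) = -4 + (-4451672*(-1/2562089) + 1271565/(2089008 - 511462)) = -4 + (4451672/2562089 + 1271565/1577546) = -4 + 10280580056197/4041813253594 = -5886672958179/4041813253594 ≈ -1.4564)
t/(-9445963) = -5886672958179/4041813253594/(-9445963) = -5886672958179/4041813253594*(-1/9445963) = 5886672958179/38178818446358541022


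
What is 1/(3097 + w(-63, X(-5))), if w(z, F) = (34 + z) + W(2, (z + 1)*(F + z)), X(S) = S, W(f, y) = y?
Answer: 1/7284 ≈ 0.00013729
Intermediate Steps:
w(z, F) = 34 + z + (1 + z)*(F + z) (w(z, F) = (34 + z) + (z + 1)*(F + z) = (34 + z) + (1 + z)*(F + z) = 34 + z + (1 + z)*(F + z))
1/(3097 + w(-63, X(-5))) = 1/(3097 + (34 - 5 + (-63)² + 2*(-63) - 5*(-63))) = 1/(3097 + (34 - 5 + 3969 - 126 + 315)) = 1/(3097 + 4187) = 1/7284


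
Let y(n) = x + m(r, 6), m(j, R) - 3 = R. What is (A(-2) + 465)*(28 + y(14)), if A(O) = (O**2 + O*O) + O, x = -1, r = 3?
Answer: 16956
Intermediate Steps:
m(j, R) = 3 + R
A(O) = O + 2*O**2 (A(O) = (O**2 + O**2) + O = 2*O**2 + O = O + 2*O**2)
y(n) = 8 (y(n) = -1 + (3 + 6) = -1 + 9 = 8)
(A(-2) + 465)*(28 + y(14)) = (-2*(1 + 2*(-2)) + 465)*(28 + 8) = (-2*(1 - 4) + 465)*36 = (-2*(-3) + 465)*36 = (6 + 465)*36 = 471*36 = 16956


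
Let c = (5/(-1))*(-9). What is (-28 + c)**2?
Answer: 289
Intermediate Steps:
c = 45 (c = (5*(-1))*(-9) = -5*(-9) = 45)
(-28 + c)**2 = (-28 + 45)**2 = 17**2 = 289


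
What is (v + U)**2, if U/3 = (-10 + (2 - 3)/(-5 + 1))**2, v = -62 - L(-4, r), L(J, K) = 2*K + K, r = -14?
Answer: 18003049/256 ≈ 70324.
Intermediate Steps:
L(J, K) = 3*K
v = -20 (v = -62 - 3*(-14) = -62 - 1*(-42) = -62 + 42 = -20)
U = 4563/16 (U = 3*(-10 + (2 - 3)/(-5 + 1))**2 = 3*(-10 - 1/(-4))**2 = 3*(-10 - 1*(-1/4))**2 = 3*(-10 + 1/4)**2 = 3*(-39/4)**2 = 3*(1521/16) = 4563/16 ≈ 285.19)
(v + U)**2 = (-20 + 4563/16)**2 = (4243/16)**2 = 18003049/256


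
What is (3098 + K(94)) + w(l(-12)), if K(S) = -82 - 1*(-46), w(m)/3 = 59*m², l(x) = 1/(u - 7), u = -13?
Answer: 1224977/400 ≈ 3062.4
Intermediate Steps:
l(x) = -1/20 (l(x) = 1/(-13 - 7) = 1/(-20) = -1/20)
w(m) = 177*m² (w(m) = 3*(59*m²) = 177*m²)
K(S) = -36 (K(S) = -82 + 46 = -36)
(3098 + K(94)) + w(l(-12)) = (3098 - 36) + 177*(-1/20)² = 3062 + 177*(1/400) = 3062 + 177/400 = 1224977/400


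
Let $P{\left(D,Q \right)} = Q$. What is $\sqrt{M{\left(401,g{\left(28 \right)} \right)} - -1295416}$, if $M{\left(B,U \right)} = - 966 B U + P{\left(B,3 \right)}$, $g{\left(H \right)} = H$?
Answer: $i \sqrt{9550829} \approx 3090.4 i$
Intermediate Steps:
$M{\left(B,U \right)} = 3 - 966 B U$ ($M{\left(B,U \right)} = - 966 B U + 3 = 3 - 966 B U$)
$\sqrt{M{\left(401,g{\left(28 \right)} \right)} - -1295416} = \sqrt{\left(3 - 387366 \cdot 28\right) - -1295416} = \sqrt{\left(3 - 10846248\right) + \left(-215173 + 1510589\right)} = \sqrt{-10846245 + 1295416} = \sqrt{-9550829} = i \sqrt{9550829}$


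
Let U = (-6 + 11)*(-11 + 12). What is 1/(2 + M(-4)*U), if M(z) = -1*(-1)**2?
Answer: -1/3 ≈ -0.33333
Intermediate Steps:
M(z) = -1 (M(z) = -1*1 = -1)
U = 5 (U = 5*1 = 5)
1/(2 + M(-4)*U) = 1/(2 - 1*5) = 1/(2 - 5) = 1/(-3) = -1/3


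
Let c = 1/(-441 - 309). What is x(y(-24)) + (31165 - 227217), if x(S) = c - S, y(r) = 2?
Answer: -147040501/750 ≈ -1.9605e+5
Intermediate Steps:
c = -1/750 (c = 1/(-750) = -1/750 ≈ -0.0013333)
x(S) = -1/750 - S
x(y(-24)) + (31165 - 227217) = (-1/750 - 1*2) + (31165 - 227217) = (-1/750 - 2) - 196052 = -1501/750 - 196052 = -147040501/750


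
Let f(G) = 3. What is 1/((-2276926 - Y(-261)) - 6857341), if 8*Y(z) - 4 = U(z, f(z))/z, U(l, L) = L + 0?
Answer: -696/6357450179 ≈ -1.0948e-7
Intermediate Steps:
U(l, L) = L
Y(z) = 1/2 + 3/(8*z) (Y(z) = 1/2 + (3/z)/8 = 1/2 + 3/(8*z))
1/((-2276926 - Y(-261)) - 6857341) = 1/((-2276926 - (3 + 4*(-261))/(8*(-261))) - 6857341) = 1/((-2276926 - (-1)*(3 - 1044)/(8*261)) - 6857341) = 1/((-2276926 - (-1)*(-1041)/(8*261)) - 6857341) = 1/((-2276926 - 1*347/696) - 6857341) = 1/((-2276926 - 347/696) - 6857341) = 1/(-1584740843/696 - 6857341) = 1/(-6357450179/696) = -696/6357450179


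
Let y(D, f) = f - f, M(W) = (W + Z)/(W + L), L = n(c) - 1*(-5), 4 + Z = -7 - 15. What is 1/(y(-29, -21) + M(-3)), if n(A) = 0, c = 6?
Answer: -2/29 ≈ -0.068966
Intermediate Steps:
Z = -26 (Z = -4 + (-7 - 15) = -4 - 22 = -26)
L = 5 (L = 0 - 1*(-5) = 0 + 5 = 5)
M(W) = (-26 + W)/(5 + W) (M(W) = (W - 26)/(W + 5) = (-26 + W)/(5 + W))
y(D, f) = 0
1/(y(-29, -21) + M(-3)) = 1/(0 + (-26 - 3)/(5 - 3)) = 1/(0 - 29/2) = 1/(-29/2) = -2/29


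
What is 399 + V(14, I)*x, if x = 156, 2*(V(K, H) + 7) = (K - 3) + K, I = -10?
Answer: 1257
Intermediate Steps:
V(K, H) = -17/2 + K (V(K, H) = -7 + ((K - 3) + K)/2 = -7 + ((-3 + K) + K)/2 = -7 + (-3 + 2*K)/2 = -7 + (-3/2 + K) = -17/2 + K)
399 + V(14, I)*x = 399 + (-17/2 + 14)*156 = 399 + (11/2)*156 = 399 + 858 = 1257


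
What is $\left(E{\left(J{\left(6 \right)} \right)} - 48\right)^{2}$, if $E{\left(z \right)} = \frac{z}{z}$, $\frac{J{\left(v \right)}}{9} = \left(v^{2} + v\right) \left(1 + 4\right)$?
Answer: $2209$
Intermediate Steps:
$J{\left(v \right)} = 45 v + 45 v^{2}$ ($J{\left(v \right)} = 9 \left(v^{2} + v\right) \left(1 + 4\right) = 9 \left(v + v^{2}\right) 5 = 9 \left(5 v + 5 v^{2}\right) = 45 v + 45 v^{2}$)
$E{\left(z \right)} = 1$
$\left(E{\left(J{\left(6 \right)} \right)} - 48\right)^{2} = \left(1 - 48\right)^{2} = \left(-47\right)^{2} = 2209$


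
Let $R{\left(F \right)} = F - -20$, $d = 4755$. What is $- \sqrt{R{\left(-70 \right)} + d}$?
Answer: $- \sqrt{4705} \approx -68.593$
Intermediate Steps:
$R{\left(F \right)} = 20 + F$ ($R{\left(F \right)} = F + 20 = 20 + F$)
$- \sqrt{R{\left(-70 \right)} + d} = - \sqrt{\left(20 - 70\right) + 4755} = - \sqrt{-50 + 4755} = - \sqrt{4705}$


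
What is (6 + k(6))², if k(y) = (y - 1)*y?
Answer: 1296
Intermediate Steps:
k(y) = y*(-1 + y) (k(y) = (-1 + y)*y = y*(-1 + y))
(6 + k(6))² = (6 + 6*(-1 + 6))² = (6 + 6*5)² = (6 + 30)² = 36² = 1296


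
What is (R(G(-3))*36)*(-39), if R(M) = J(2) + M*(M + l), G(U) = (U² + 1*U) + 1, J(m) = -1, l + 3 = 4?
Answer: -77220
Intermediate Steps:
l = 1 (l = -3 + 4 = 1)
G(U) = 1 + U + U² (G(U) = (U² + U) + 1 = (U + U²) + 1 = 1 + U + U²)
R(M) = -1 + M*(1 + M) (R(M) = -1 + M*(M + 1) = -1 + M*(1 + M))
(R(G(-3))*36)*(-39) = ((-1 + (1 - 3 + (-3)²) + (1 - 3 + (-3)²)²)*36)*(-39) = ((-1 + (1 - 3 + 9) + (1 - 3 + 9)²)*36)*(-39) = ((-1 + 7 + 7²)*36)*(-39) = ((-1 + 7 + 49)*36)*(-39) = (55*36)*(-39) = 1980*(-39) = -77220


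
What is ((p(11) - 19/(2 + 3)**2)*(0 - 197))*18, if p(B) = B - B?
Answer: 67374/25 ≈ 2695.0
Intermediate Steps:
p(B) = 0
((p(11) - 19/(2 + 3)**2)*(0 - 197))*18 = ((0 - 19/(2 + 3)**2)*(0 - 197))*18 = ((0 - 19/(5**2))*(-197))*18 = ((0 - 19/25)*(-197))*18 = -19/25*(-197)*18 = (3743/25)*18 = 67374/25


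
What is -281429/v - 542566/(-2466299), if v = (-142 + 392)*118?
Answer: -678082364271/72755820500 ≈ -9.3200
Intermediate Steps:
v = 29500 (v = 250*118 = 29500)
-281429/v - 542566/(-2466299) = -281429/29500 - 542566/(-2466299) = -281429*1/29500 - 542566*(-1/2466299) = -281429/29500 + 542566/2466299 = -678082364271/72755820500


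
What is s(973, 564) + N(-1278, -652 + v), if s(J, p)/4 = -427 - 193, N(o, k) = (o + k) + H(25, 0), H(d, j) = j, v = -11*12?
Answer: -4542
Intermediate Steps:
v = -132
N(o, k) = k + o (N(o, k) = (o + k) + 0 = (k + o) + 0 = k + o)
s(J, p) = -2480 (s(J, p) = 4*(-427 - 193) = 4*(-620) = -2480)
s(973, 564) + N(-1278, -652 + v) = -2480 + ((-652 - 132) - 1278) = -2480 + (-784 - 1278) = -2480 - 2062 = -4542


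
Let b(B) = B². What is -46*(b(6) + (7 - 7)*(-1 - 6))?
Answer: -1656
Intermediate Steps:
-46*(b(6) + (7 - 7)*(-1 - 6)) = -46*(6² + (7 - 7)*(-1 - 6)) = -46*(36 + 0*(-7)) = -46*(36 + 0) = -46*36 = -1656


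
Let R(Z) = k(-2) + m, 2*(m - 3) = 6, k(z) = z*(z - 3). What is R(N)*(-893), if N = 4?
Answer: -14288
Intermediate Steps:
k(z) = z*(-3 + z)
m = 6 (m = 3 + (½)*6 = 3 + 3 = 6)
R(Z) = 16 (R(Z) = -2*(-3 - 2) + 6 = -2*(-5) + 6 = 10 + 6 = 16)
R(N)*(-893) = 16*(-893) = -14288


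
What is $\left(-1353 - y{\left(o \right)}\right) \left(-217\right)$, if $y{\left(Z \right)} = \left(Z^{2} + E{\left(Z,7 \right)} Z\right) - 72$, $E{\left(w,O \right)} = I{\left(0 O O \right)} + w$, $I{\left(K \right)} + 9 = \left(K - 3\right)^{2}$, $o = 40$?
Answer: $972377$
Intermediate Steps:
$I{\left(K \right)} = -9 + \left(-3 + K\right)^{2}$ ($I{\left(K \right)} = -9 + \left(K - 3\right)^{2} = -9 + \left(-3 + K\right)^{2}$)
$E{\left(w,O \right)} = w$ ($E{\left(w,O \right)} = 0 O O \left(-6 + 0 O O\right) + w = 0 O \left(-6 + 0 O\right) + w = 0 \left(-6 + 0\right) + w = 0 \left(-6\right) + w = 0 + w = w$)
$y{\left(Z \right)} = -72 + 2 Z^{2}$ ($y{\left(Z \right)} = \left(Z^{2} + Z Z\right) - 72 = \left(Z^{2} + Z^{2}\right) - 72 = 2 Z^{2} - 72 = -72 + 2 Z^{2}$)
$\left(-1353 - y{\left(o \right)}\right) \left(-217\right) = \left(-1353 - \left(-72 + 2 \cdot 40^{2}\right)\right) \left(-217\right) = \left(-1353 - \left(-72 + 2 \cdot 1600\right)\right) \left(-217\right) = \left(-1353 - \left(-72 + 3200\right)\right) \left(-217\right) = \left(-1353 - 3128\right) \left(-217\right) = \left(-4481\right) \left(-217\right) = 972377$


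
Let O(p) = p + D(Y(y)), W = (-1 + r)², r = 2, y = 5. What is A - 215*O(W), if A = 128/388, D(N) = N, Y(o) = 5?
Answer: -125098/97 ≈ -1289.7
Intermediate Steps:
W = 1 (W = (-1 + 2)² = 1² = 1)
A = 32/97 (A = 128*(1/388) = 32/97 ≈ 0.32990)
O(p) = 5 + p (O(p) = p + 5 = 5 + p)
A - 215*O(W) = 32/97 - 215*(5 + 1) = 32/97 - 215*6 = 32/97 - 1290 = -125098/97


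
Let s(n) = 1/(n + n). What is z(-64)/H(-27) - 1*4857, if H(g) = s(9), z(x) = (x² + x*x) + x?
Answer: 141447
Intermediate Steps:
z(x) = x + 2*x² (z(x) = (x² + x²) + x = 2*x² + x = x + 2*x²)
s(n) = 1/(2*n)
H(g) = 1/18 (H(g) = (½)/9 = (½)*(⅑) = 1/18)
z(-64)/H(-27) - 1*4857 = (-64*(1 + 2*(-64)))/(1/18) - 1*4857 = -64*(1 - 128)*18 - 4857 = -64*(-127)*18 - 4857 = 8128*18 - 4857 = 146304 - 4857 = 141447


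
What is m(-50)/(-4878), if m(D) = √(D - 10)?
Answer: -I*√15/2439 ≈ -0.0015879*I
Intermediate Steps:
m(D) = √(-10 + D)
m(-50)/(-4878) = √(-10 - 50)/(-4878) = √(-60)*(-1/4878) = (2*I*√15)*(-1/4878) = -I*√15/2439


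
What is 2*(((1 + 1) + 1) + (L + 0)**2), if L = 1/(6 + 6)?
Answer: 433/72 ≈ 6.0139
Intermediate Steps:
L = 1/12 ≈ 0.083333
2*(((1 + 1) + 1) + (L + 0)**2) = 2*(((1 + 1) + 1) + (1/12 + 0)**2) = 2*((2 + 1) + (1/12)**2) = 2*(3 + 1/144) = 2*(433/144) = 433/72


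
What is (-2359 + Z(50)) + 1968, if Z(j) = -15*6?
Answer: -481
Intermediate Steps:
Z(j) = -90
(-2359 + Z(50)) + 1968 = (-2359 - 90) + 1968 = -2449 + 1968 = -481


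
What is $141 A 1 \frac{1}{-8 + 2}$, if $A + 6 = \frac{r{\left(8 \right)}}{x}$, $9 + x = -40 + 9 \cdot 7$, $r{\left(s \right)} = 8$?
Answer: $\frac{893}{7} \approx 127.57$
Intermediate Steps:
$x = 14$ ($x = -9 + \left(-40 + 9 \cdot 7\right) = -9 + \left(-40 + 63\right) = -9 + 23 = 14$)
$A = - \frac{38}{7}$ ($A = -6 + \frac{8}{14} = -6 + 8 \cdot \frac{1}{14} = -6 + \frac{4}{7} = - \frac{38}{7} \approx -5.4286$)
$141 A 1 \frac{1}{-8 + 2} = 141 \left(- \frac{38}{7}\right) 1 \frac{1}{-8 + 2} = - \frac{5358 \cdot 1 \frac{1}{-6}}{7} = - \frac{5358 \cdot 1 \left(- \frac{1}{6}\right)}{7} = \left(- \frac{5358}{7}\right) \left(- \frac{1}{6}\right) = \frac{893}{7}$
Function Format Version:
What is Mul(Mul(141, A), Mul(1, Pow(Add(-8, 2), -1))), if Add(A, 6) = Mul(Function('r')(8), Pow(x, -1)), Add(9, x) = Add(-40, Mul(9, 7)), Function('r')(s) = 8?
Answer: Rational(893, 7) ≈ 127.57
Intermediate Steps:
x = 14 (x = Add(-9, Add(-40, Mul(9, 7))) = Add(-9, Add(-40, 63)) = Add(-9, 23) = 14)
A = Rational(-38, 7) (A = Add(-6, Mul(8, Pow(14, -1))) = Add(-6, Mul(8, Rational(1, 14))) = Add(-6, Rational(4, 7)) = Rational(-38, 7) ≈ -5.4286)
Mul(Mul(141, A), Mul(1, Pow(Add(-8, 2), -1))) = Mul(Mul(141, Rational(-38, 7)), Mul(1, Pow(Add(-8, 2), -1))) = Mul(Rational(-5358, 7), Mul(1, Pow(-6, -1))) = Mul(Rational(-5358, 7), Mul(1, Rational(-1, 6))) = Mul(Rational(-5358, 7), Rational(-1, 6)) = Rational(893, 7)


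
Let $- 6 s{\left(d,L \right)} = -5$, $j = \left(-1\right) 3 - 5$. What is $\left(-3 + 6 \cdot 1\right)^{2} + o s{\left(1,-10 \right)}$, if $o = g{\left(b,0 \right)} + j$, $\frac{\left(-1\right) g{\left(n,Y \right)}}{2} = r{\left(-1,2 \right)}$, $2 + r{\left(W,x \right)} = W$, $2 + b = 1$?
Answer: $\frac{22}{3} \approx 7.3333$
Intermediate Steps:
$b = -1$ ($b = -2 + 1 = -1$)
$r{\left(W,x \right)} = -2 + W$
$g{\left(n,Y \right)} = 6$ ($g{\left(n,Y \right)} = - 2 \left(-2 - 1\right) = \left(-2\right) \left(-3\right) = 6$)
$j = -8$ ($j = -3 - 5 = -8$)
$s{\left(d,L \right)} = \frac{5}{6}$ ($s{\left(d,L \right)} = \left(- \frac{1}{6}\right) \left(-5\right) = \frac{5}{6}$)
$o = -2$ ($o = 6 - 8 = -2$)
$\left(-3 + 6 \cdot 1\right)^{2} + o s{\left(1,-10 \right)} = \left(-3 + 6 \cdot 1\right)^{2} - \frac{5}{3} = \left(-3 + 6\right)^{2} - \frac{5}{3} = 3^{2} - \frac{5}{3} = 9 - \frac{5}{3} = \frac{22}{3}$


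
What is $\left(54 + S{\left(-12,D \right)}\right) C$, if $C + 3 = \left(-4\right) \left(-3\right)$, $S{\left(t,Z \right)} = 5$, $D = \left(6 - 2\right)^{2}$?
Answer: $531$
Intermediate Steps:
$D = 16$ ($D = 4^{2} = 16$)
$C = 9$ ($C = -3 - -12 = -3 + 12 = 9$)
$\left(54 + S{\left(-12,D \right)}\right) C = \left(54 + 5\right) 9 = 59 \cdot 9 = 531$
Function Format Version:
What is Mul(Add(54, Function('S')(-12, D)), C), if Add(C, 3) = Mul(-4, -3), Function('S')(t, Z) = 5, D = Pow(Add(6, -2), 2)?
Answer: 531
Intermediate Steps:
D = 16 (D = Pow(4, 2) = 16)
C = 9 (C = Add(-3, Mul(-4, -3)) = Add(-3, 12) = 9)
Mul(Add(54, Function('S')(-12, D)), C) = Mul(Add(54, 5), 9) = Mul(59, 9) = 531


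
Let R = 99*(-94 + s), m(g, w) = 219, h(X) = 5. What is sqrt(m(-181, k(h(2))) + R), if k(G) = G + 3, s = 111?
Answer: sqrt(1902) ≈ 43.612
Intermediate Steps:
k(G) = 3 + G
R = 1683 (R = 99*(-94 + 111) = 99*17 = 1683)
sqrt(m(-181, k(h(2))) + R) = sqrt(219 + 1683) = sqrt(1902)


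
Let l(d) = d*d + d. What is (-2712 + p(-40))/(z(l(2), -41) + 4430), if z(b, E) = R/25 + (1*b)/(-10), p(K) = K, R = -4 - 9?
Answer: -34400/55361 ≈ -0.62138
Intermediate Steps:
R = -13
l(d) = d + d² (l(d) = d² + d = d + d²)
z(b, E) = -13/25 - b/10 (z(b, E) = -13/25 + (1*b)/(-10) = -13*1/25 + b*(-⅒) = -13/25 - b/10)
(-2712 + p(-40))/(z(l(2), -41) + 4430) = (-2712 - 40)/((-13/25 - (1 + 2)/5) + 4430) = -2752/((-13/25 - 3/5) + 4430) = -2752/((-13/25 - ⅒*6) + 4430) = -2752/((-13/25 - ⅗) + 4430) = -2752/(-28/25 + 4430) = -2752/110722/25 = -2752*25/110722 = -34400/55361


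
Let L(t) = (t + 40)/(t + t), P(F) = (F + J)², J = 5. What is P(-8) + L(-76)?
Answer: 351/38 ≈ 9.2368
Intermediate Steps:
P(F) = (5 + F)² (P(F) = (F + 5)² = (5 + F)²)
L(t) = (40 + t)/(2*t) (L(t) = (40 + t)/((2*t)) = (40 + t)*(1/(2*t)) = (40 + t)/(2*t))
P(-8) + L(-76) = (5 - 8)² + (½)*(40 - 76)/(-76) = (-3)² + (½)*(-1/76)*(-36) = 9 + 9/38 = 351/38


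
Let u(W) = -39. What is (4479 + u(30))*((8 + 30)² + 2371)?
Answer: 16938600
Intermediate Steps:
(4479 + u(30))*((8 + 30)² + 2371) = (4479 - 39)*((8 + 30)² + 2371) = 4440*(38² + 2371) = 4440*(1444 + 2371) = 4440*3815 = 16938600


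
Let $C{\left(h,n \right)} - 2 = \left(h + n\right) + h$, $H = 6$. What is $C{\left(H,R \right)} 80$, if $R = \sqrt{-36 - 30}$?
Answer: $1120 + 80 i \sqrt{66} \approx 1120.0 + 649.92 i$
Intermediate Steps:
$R = i \sqrt{66}$ ($R = \sqrt{-66} = i \sqrt{66} \approx 8.124 i$)
$C{\left(h,n \right)} = 2 + n + 2 h$ ($C{\left(h,n \right)} = 2 + \left(\left(h + n\right) + h\right) = 2 + \left(n + 2 h\right) = 2 + n + 2 h$)
$C{\left(H,R \right)} 80 = \left(2 + i \sqrt{66} + 2 \cdot 6\right) 80 = \left(2 + i \sqrt{66} + 12\right) 80 = \left(14 + i \sqrt{66}\right) 80 = 1120 + 80 i \sqrt{66}$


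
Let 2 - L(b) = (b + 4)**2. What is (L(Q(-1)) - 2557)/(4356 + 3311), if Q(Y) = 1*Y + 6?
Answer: -2636/7667 ≈ -0.34381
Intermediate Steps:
Q(Y) = 6 + Y (Q(Y) = Y + 6 = 6 + Y)
L(b) = 2 - (4 + b)**2 (L(b) = 2 - (b + 4)**2 = 2 - (4 + b)**2)
(L(Q(-1)) - 2557)/(4356 + 3311) = ((2 - (4 + (6 - 1))**2) - 2557)/(4356 + 3311) = ((2 - (4 + 5)**2) - 2557)/7667 = ((2 - 1*9**2) - 2557)*(1/7667) = ((2 - 1*81) - 2557)*(1/7667) = ((2 - 81) - 2557)*(1/7667) = (-79 - 2557)*(1/7667) = -2636*1/7667 = -2636/7667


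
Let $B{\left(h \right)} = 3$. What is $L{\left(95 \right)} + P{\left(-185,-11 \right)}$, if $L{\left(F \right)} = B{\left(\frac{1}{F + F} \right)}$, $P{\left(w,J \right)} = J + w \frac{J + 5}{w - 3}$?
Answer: $- \frac{1307}{94} \approx -13.904$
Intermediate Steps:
$P{\left(w,J \right)} = J + \frac{w \left(5 + J\right)}{-3 + w}$ ($P{\left(w,J \right)} = J + w \frac{5 + J}{-3 + w} = J + \frac{w \left(5 + J\right)}{-3 + w}$)
$L{\left(F \right)} = 3$
$L{\left(95 \right)} + P{\left(-185,-11 \right)} = 3 + \frac{\left(-3\right) \left(-11\right) + 5 \left(-185\right) + 2 \left(-11\right) \left(-185\right)}{-3 - 185} = 3 + \frac{33 - 925 + 4070}{-188} = 3 - \frac{1589}{94} = - \frac{1307}{94}$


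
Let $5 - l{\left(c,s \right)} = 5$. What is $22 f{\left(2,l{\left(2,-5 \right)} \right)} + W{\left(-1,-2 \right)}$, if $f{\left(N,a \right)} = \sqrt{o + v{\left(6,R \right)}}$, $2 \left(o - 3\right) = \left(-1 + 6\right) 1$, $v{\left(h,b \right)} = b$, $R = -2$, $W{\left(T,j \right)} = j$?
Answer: $-2 + 11 \sqrt{14} \approx 39.158$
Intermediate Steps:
$l{\left(c,s \right)} = 0$ ($l{\left(c,s \right)} = 5 - 5 = 0$)
$o = \frac{11}{2}$ ($o = 3 + \frac{\left(-1 + 6\right) 1}{2} = 3 + \frac{5 \cdot 1}{2} = 3 + \frac{1}{2} \cdot 5 = 3 + \frac{5}{2} = \frac{11}{2} \approx 5.5$)
$f{\left(N,a \right)} = \frac{\sqrt{14}}{2}$ ($f{\left(N,a \right)} = \sqrt{\frac{11}{2} - 2} = \sqrt{\frac{7}{2}} = \frac{\sqrt{14}}{2}$)
$22 f{\left(2,l{\left(2,-5 \right)} \right)} + W{\left(-1,-2 \right)} = 22 \frac{\sqrt{14}}{2} - 2 = 11 \sqrt{14} - 2 = -2 + 11 \sqrt{14}$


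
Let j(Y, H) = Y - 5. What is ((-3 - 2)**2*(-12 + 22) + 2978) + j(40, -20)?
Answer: 3263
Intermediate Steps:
j(Y, H) = -5 + Y
((-3 - 2)**2*(-12 + 22) + 2978) + j(40, -20) = ((-3 - 2)**2*(-12 + 22) + 2978) + (-5 + 40) = ((-5)**2*10 + 2978) + 35 = (25*10 + 2978) + 35 = (250 + 2978) + 35 = 3228 + 35 = 3263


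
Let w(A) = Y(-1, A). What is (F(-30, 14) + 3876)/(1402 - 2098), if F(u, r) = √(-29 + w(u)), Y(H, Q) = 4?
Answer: -323/58 - 5*I/696 ≈ -5.569 - 0.0071839*I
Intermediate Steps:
w(A) = 4
F(u, r) = 5*I (F(u, r) = √(-29 + 4) = √(-25) = 5*I)
(F(-30, 14) + 3876)/(1402 - 2098) = (5*I + 3876)/(1402 - 2098) = (3876 + 5*I)/(-696) = (3876 + 5*I)*(-1/696) = -323/58 - 5*I/696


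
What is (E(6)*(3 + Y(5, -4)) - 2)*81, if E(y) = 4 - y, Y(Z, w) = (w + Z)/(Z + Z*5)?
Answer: -3267/5 ≈ -653.40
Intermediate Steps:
Y(Z, w) = (Z + w)/(6*Z) (Y(Z, w) = (Z + w)/(Z + 5*Z) = (Z + w)/((6*Z)) = (Z + w)*(1/(6*Z)) = (Z + w)/(6*Z))
(E(6)*(3 + Y(5, -4)) - 2)*81 = ((4 - 1*6)*(3 + (⅙)*(5 - 4)/5) - 2)*81 = ((4 - 6)*(3 + (⅙)*(⅕)*1) - 2)*81 = (-2*(3 + 1/30) - 2)*81 = (-2*91/30 - 2)*81 = (-91/15 - 2)*81 = -121/15*81 = -3267/5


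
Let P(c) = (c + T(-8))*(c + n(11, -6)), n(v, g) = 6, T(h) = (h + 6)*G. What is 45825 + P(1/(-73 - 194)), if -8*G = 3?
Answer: 13068549697/285156 ≈ 45830.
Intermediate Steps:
G = -3/8 (G = -1/8*3 = -3/8 ≈ -0.37500)
T(h) = -9/4 - 3*h/8 (T(h) = (h + 6)*(-3/8) = (6 + h)*(-3/8) = -9/4 - 3*h/8)
P(c) = (6 + c)*(3/4 + c) (P(c) = (c + (-9/4 - 3/8*(-8)))*(c + 6) = (c + (-9/4 + 3))*(6 + c) = (c + 3/4)*(6 + c) = (3/4 + c)*(6 + c) = (6 + c)*(3/4 + c))
45825 + P(1/(-73 - 194)) = 45825 + (9/2 + (1/(-73 - 194))**2 + 27/(4*(-73 - 194))) = 45825 + (9/2 + (1/(-267))**2 + (27/4)/(-267)) = 45825 + (9/2 + (-1/267)**2 + (27/4)*(-1/267)) = 45825 + (9/2 + 1/71289 - 9/356) = 45825 + 1275997/285156 = 13068549697/285156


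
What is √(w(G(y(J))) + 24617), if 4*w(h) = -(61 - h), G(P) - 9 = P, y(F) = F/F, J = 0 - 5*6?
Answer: √98417/2 ≈ 156.86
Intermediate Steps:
J = -30 (J = 0 - 30 = -30)
y(F) = 1
G(P) = 9 + P
w(h) = -61/4 + h/4 (w(h) = (-(61 - h))/4 = (-61 + h)/4 = -61/4 + h/4)
√(w(G(y(J))) + 24617) = √((-61/4 + (9 + 1)/4) + 24617) = √((-61/4 + (¼)*10) + 24617) = √((-61/4 + 5/2) + 24617) = √(-51/4 + 24617) = √(98417/4) = √98417/2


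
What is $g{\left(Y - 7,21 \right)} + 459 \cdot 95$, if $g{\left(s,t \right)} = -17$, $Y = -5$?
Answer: $43588$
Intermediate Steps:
$g{\left(Y - 7,21 \right)} + 459 \cdot 95 = -17 + 459 \cdot 95 = -17 + 43605 = 43588$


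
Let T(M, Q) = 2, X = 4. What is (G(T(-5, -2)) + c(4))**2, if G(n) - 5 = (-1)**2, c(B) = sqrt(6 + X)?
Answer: (6 + sqrt(10))**2 ≈ 83.947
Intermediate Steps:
c(B) = sqrt(10) (c(B) = sqrt(6 + 4) = sqrt(10))
G(n) = 6 (G(n) = 5 + (-1)**2 = 5 + 1 = 6)
(G(T(-5, -2)) + c(4))**2 = (6 + sqrt(10))**2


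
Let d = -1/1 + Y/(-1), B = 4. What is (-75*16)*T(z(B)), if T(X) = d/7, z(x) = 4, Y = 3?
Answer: 4800/7 ≈ 685.71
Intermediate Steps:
d = -4 (d = -1/1 + 3/(-1) = -1*1 + 3*(-1) = -1 - 3 = -4)
T(X) = -4/7
(-75*16)*T(z(B)) = -75*16*(-4/7) = -1200*(-4/7) = 4800/7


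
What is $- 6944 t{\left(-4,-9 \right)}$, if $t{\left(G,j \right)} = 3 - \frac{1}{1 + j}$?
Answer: $-21700$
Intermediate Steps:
$- 6944 t{\left(-4,-9 \right)} = - 6944 \frac{2 + 3 \left(-9\right)}{1 - 9} = - 6944 \frac{2 - 27}{-8} = - 6944 \left(\left(- \frac{1}{8}\right) \left(-25\right)\right) = \left(-6944\right) \frac{25}{8} = -21700$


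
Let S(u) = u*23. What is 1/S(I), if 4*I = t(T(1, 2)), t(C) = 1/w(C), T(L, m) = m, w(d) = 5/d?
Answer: 10/23 ≈ 0.43478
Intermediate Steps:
t(C) = C/5 (t(C) = 1/(5/C) = C/5)
I = ⅒ (I = ((⅕)*2)/4 = (¼)*(⅖) = ⅒ ≈ 0.10000)
S(u) = 23*u
1/S(I) = 1/(23*(⅒)) = 1/(23/10) = 10/23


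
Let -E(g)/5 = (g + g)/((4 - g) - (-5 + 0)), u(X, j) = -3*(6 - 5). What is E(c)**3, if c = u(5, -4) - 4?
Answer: 42875/512 ≈ 83.740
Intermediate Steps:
u(X, j) = -3 (u(X, j) = -3*1 = -3)
c = -7 (c = -3 - 4 = -7)
E(g) = -10*g/(9 - g) (E(g) = -5*(g + g)/((4 - g) - (-5 + 0)) = -5*2*g/((4 - g) - 1*(-5)) = -5*2*g/((4 - g) + 5) = -5*2*g/(9 - g) = -10*g/(9 - g))
E(c)**3 = (10*(-7)/(-9 - 7))**3 = (10*(-7)/(-16))**3 = (10*(-7)*(-1/16))**3 = (35/8)**3 = 42875/512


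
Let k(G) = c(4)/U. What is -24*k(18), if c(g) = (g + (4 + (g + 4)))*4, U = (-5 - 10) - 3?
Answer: 256/3 ≈ 85.333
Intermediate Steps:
U = -18 (U = -15 - 3 = -18)
c(g) = 32 + 8*g (c(g) = (g + (4 + (4 + g)))*4 = (g + (8 + g))*4 = (8 + 2*g)*4 = 32 + 8*g)
k(G) = -32/9 (k(G) = (32 + 8*4)/(-18) = (32 + 32)*(-1/18) = 64*(-1/18) = -32/9)
-24*k(18) = -24*(-32/9) = 256/3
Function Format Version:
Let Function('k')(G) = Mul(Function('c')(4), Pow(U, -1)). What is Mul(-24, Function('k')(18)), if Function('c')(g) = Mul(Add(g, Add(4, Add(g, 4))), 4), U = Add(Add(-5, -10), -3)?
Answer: Rational(256, 3) ≈ 85.333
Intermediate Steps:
U = -18 (U = Add(-15, -3) = -18)
Function('c')(g) = Add(32, Mul(8, g)) (Function('c')(g) = Mul(Add(g, Add(4, Add(4, g))), 4) = Mul(Add(g, Add(8, g)), 4) = Mul(Add(8, Mul(2, g)), 4) = Add(32, Mul(8, g)))
Function('k')(G) = Rational(-32, 9) (Function('k')(G) = Mul(Add(32, Mul(8, 4)), Pow(-18, -1)) = Mul(Add(32, 32), Rational(-1, 18)) = Mul(64, Rational(-1, 18)) = Rational(-32, 9))
Mul(-24, Function('k')(18)) = Mul(-24, Rational(-32, 9)) = Rational(256, 3)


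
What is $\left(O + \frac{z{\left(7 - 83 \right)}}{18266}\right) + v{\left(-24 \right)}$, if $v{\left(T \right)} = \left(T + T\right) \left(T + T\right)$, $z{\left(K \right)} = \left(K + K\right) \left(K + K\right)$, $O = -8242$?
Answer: $- \frac{54220202}{9133} \approx -5936.7$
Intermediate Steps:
$z{\left(K \right)} = 4 K^{2}$ ($z{\left(K \right)} = 2 K 2 K = 4 K^{2}$)
$v{\left(T \right)} = 4 T^{2}$ ($v{\left(T \right)} = 2 T 2 T = 4 T^{2}$)
$\left(O + \frac{z{\left(7 - 83 \right)}}{18266}\right) + v{\left(-24 \right)} = \left(-8242 + \frac{4 \left(7 - 83\right)^{2}}{18266}\right) + 4 \left(-24\right)^{2} = \left(-8242 + 4 \left(7 - 83\right)^{2} \cdot \frac{1}{18266}\right) + 4 \cdot 576 = \left(-8242 + 4 \left(-76\right)^{2} \cdot \frac{1}{18266}\right) + 2304 = \left(-8242 + 4 \cdot 5776 \cdot \frac{1}{18266}\right) + 2304 = \left(-8242 + 23104 \cdot \frac{1}{18266}\right) + 2304 = \left(-8242 + \frac{11552}{9133}\right) + 2304 = - \frac{75262634}{9133} + 2304 = - \frac{54220202}{9133}$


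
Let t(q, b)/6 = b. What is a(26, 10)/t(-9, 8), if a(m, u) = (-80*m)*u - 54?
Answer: -10427/24 ≈ -434.46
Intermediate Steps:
a(m, u) = -54 - 80*m*u (a(m, u) = -80*m*u - 54 = -54 - 80*m*u)
t(q, b) = 6*b
a(26, 10)/t(-9, 8) = (-54 - 80*26*10)/((6*8)) = (-54 - 20800)/48 = -20854*1/48 = -10427/24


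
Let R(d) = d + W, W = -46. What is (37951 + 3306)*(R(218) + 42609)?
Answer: 1765015717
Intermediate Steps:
R(d) = -46 + d (R(d) = d - 46 = -46 + d)
(37951 + 3306)*(R(218) + 42609) = (37951 + 3306)*((-46 + 218) + 42609) = 41257*(172 + 42609) = 41257*42781 = 1765015717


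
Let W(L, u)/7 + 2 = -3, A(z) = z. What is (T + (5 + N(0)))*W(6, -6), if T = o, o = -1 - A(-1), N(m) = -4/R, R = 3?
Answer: -385/3 ≈ -128.33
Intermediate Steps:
W(L, u) = -35 (W(L, u) = -14 + 7*(-3) = -14 - 21 = -35)
N(m) = -4/3
o = 0 (o = -1 - 1*(-1) = -1 + 1 = 0)
T = 0
(T + (5 + N(0)))*W(6, -6) = (0 + (5 - 4/3))*(-35) = (0 + 11/3)*(-35) = (11/3)*(-35) = -385/3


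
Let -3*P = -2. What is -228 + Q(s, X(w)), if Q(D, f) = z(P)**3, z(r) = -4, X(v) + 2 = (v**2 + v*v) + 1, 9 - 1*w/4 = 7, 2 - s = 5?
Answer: -292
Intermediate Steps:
s = -3 (s = 2 - 1*5 = 2 - 5 = -3)
w = 8 (w = 36 - 4*7 = 36 - 28 = 8)
P = 2/3 (P = -1/3*(-2) = 2/3 ≈ 0.66667)
X(v) = -1 + 2*v**2 (X(v) = -2 + ((v**2 + v*v) + 1) = -2 + ((v**2 + v**2) + 1) = -2 + (2*v**2 + 1) = -2 + (1 + 2*v**2) = -1 + 2*v**2)
Q(D, f) = -64 (Q(D, f) = (-4)**3 = -64)
-228 + Q(s, X(w)) = -228 - 64 = -292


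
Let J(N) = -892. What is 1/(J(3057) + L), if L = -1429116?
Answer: -1/1430008 ≈ -6.9930e-7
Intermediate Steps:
1/(J(3057) + L) = 1/(-892 - 1429116) = 1/(-1430008) = -1/1430008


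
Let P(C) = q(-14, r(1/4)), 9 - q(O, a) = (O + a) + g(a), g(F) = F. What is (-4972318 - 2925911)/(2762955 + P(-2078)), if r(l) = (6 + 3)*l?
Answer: -15796458/5525947 ≈ -2.8586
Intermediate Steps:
r(l) = 9*l
q(O, a) = 9 - O - 2*a (q(O, a) = 9 - ((O + a) + a) = 9 - (O + 2*a) = 9 + (-O - 2*a) = 9 - O - 2*a)
P(C) = 37/2 (P(C) = 9 - 1*(-14) - 18/4 = 9 + 14 - 18/4 = 9 + 14 - 2*9/4 = 9 + 14 - 9/2 = 37/2)
(-4972318 - 2925911)/(2762955 + P(-2078)) = (-4972318 - 2925911)/(2762955 + 37/2) = -7898229/5525947/2 = -7898229*2/5525947 = -15796458/5525947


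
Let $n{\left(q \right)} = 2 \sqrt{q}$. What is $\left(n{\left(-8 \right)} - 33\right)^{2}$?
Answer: $1057 - 264 i \sqrt{2} \approx 1057.0 - 373.35 i$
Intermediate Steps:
$\left(n{\left(-8 \right)} - 33\right)^{2} = \left(2 \sqrt{-8} - 33\right)^{2} = \left(2 \cdot 2 i \sqrt{2} - 33\right)^{2} = \left(4 i \sqrt{2} - 33\right)^{2} = \left(-33 + 4 i \sqrt{2}\right)^{2}$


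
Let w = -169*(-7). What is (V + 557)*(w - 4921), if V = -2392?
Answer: 6859230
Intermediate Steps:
w = 1183
(V + 557)*(w - 4921) = (-2392 + 557)*(1183 - 4921) = -1835*(-3738) = 6859230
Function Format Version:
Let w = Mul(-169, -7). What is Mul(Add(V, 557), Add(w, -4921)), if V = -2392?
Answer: 6859230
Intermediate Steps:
w = 1183
Mul(Add(V, 557), Add(w, -4921)) = Mul(Add(-2392, 557), Add(1183, -4921)) = Mul(-1835, -3738) = 6859230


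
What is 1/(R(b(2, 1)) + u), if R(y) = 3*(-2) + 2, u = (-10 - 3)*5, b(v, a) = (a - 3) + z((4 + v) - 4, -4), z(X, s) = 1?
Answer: -1/69 ≈ -0.014493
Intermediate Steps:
b(v, a) = -2 + a (b(v, a) = (a - 3) + 1 = (-3 + a) + 1 = -2 + a)
u = -65 (u = -13*5 = -65)
R(y) = -4 (R(y) = -6 + 2 = -4)
1/(R(b(2, 1)) + u) = 1/(-4 - 65) = 1/(-69) = -1/69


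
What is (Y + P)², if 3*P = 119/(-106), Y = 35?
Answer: 121242121/101124 ≈ 1198.9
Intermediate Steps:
P = -119/318 (P = (119/(-106))/3 = (119*(-1/106))/3 = (⅓)*(-119/106) = -119/318 ≈ -0.37421)
(Y + P)² = (35 - 119/318)² = (11011/318)² = 121242121/101124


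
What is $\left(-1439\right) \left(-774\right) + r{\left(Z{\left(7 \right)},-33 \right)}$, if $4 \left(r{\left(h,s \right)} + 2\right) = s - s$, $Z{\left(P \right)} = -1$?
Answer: $1113784$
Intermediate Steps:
$r{\left(h,s \right)} = -2$ ($r{\left(h,s \right)} = -2 + \frac{s - s}{4} = -2 + \frac{1}{4} \cdot 0 = -2 + 0 = -2$)
$\left(-1439\right) \left(-774\right) + r{\left(Z{\left(7 \right)},-33 \right)} = \left(-1439\right) \left(-774\right) - 2 = 1113786 - 2 = 1113784$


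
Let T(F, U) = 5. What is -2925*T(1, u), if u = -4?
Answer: -14625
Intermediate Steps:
-2925*T(1, u) = -2925*5 = -14625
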